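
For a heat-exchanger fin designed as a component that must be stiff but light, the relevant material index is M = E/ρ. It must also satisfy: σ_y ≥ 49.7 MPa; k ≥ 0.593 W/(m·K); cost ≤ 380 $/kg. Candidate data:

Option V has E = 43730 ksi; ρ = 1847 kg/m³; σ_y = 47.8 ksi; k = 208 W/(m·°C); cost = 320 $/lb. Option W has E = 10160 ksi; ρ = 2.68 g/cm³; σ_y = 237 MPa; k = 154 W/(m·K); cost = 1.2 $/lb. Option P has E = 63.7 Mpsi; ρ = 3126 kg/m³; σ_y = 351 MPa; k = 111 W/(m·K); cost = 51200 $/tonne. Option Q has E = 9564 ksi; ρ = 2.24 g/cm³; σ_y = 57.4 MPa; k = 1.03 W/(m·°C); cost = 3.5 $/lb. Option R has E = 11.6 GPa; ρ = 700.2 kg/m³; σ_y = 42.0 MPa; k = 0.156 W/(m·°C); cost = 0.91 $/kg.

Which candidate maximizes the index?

Screen on constraints: σ_y ≥ 49.7 MPa; k ≥ 0.593 W/(m·K); cost ≤ 380 $/kg. Survivors: option W, option P, option Q.
Putting every candidate on a common basis:
  option W: E = 70.05 GPa, ρ = 2680 kg/m³
  option P: E = 439.2 GPa, ρ = 3126 kg/m³
  option Q: E = 65.94 GPa, ρ = 2240 kg/m³
  option P: M = 140 MN·m/kg
  option Q: M = 29.4 MN·m/kg
  option W: M = 26.1 MN·m/kg
Highest index: option P.

option P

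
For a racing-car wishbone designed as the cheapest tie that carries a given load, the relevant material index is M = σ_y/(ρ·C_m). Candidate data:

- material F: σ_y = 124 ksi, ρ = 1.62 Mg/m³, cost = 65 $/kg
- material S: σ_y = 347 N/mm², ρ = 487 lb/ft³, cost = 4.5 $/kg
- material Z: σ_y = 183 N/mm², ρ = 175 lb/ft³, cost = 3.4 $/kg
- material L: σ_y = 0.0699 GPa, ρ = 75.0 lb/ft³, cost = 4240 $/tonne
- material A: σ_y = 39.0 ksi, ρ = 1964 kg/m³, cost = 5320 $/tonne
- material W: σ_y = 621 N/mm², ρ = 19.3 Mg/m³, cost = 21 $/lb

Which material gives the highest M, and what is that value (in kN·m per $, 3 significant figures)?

material A, M = 25.7 kN·m per $

Convert each candidate to consistent units, then evaluate M:
  material F: σ_y = 855.0 MPa, ρ = 1620 kg/m³, cost = 65.00 $/kg
  material S: σ_y = 347.0 MPa, ρ = 7801 kg/m³, cost = 4.500 $/kg
  material Z: σ_y = 183.0 MPa, ρ = 2803 kg/m³, cost = 3.400 $/kg
  material L: σ_y = 69.90 MPa, ρ = 1201 kg/m³, cost = 4.240 $/kg
  material A: σ_y = 268.9 MPa, ρ = 1964 kg/m³, cost = 5.320 $/kg
  material W: σ_y = 621.0 MPa, ρ = 19300 kg/m³, cost = 46.30 $/kg
  material A: M = 25.7 kN·m per $
  material Z: M = 19.2 kN·m per $
  material L: M = 13.7 kN·m per $
  material S: M = 9.88 kN·m per $
  material F: M = 8.12 kN·m per $
  material W: M = 0.695 kN·m per $
Material A ranks first.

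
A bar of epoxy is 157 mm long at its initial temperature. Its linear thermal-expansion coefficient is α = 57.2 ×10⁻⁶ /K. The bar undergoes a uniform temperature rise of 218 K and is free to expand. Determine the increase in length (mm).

ΔL = α·L₀·ΔT = 57.2×10⁻⁶ × 157 mm × 218.0 K = 1.96 mm.

1.96 mm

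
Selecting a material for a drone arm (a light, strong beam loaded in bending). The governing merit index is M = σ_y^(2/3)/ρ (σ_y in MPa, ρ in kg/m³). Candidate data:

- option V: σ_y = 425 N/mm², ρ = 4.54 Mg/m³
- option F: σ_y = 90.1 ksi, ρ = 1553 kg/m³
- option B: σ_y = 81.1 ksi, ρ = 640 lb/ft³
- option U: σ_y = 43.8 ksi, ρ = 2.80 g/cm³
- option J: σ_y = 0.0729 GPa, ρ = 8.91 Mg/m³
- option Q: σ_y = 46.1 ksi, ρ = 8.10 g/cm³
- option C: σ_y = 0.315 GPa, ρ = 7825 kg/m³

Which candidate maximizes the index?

Normalizing units and computing the index:
  option V: σ_y = 425.0 MPa, ρ = 4540 kg/m³
  option F: σ_y = 621.2 MPa, ρ = 1553 kg/m³
  option B: σ_y = 559.2 MPa, ρ = 10250 kg/m³
  option U: σ_y = 302.0 MPa, ρ = 2800 kg/m³
  option J: σ_y = 72.90 MPa, ρ = 8910 kg/m³
  option Q: σ_y = 317.8 MPa, ρ = 8100 kg/m³
  option C: σ_y = 315.0 MPa, ρ = 7825 kg/m³
  option F: M = 46.9×10⁻³
  option U: M = 16.1×10⁻³
  option V: M = 12.5×10⁻³
  option B: M = 6.62×10⁻³
  option C: M = 5.92×10⁻³
  option Q: M = 5.75×10⁻³
  option J: M = 1.96×10⁻³
Option F has the largest M.

option F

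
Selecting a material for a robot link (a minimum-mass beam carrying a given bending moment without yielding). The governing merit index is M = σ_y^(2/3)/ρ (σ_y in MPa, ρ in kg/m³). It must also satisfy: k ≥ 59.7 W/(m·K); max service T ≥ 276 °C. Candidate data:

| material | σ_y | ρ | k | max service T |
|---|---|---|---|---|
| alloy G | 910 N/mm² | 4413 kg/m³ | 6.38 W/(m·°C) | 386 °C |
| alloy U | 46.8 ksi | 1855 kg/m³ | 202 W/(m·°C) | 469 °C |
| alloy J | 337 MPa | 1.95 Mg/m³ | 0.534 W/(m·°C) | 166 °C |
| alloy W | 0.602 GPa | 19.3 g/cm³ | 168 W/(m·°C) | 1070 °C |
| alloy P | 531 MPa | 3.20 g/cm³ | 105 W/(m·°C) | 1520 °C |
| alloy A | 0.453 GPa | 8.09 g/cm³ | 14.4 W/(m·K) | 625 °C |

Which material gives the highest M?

Screen on constraints: k ≥ 59.7 W/(m·K); max service T ≥ 276 °C. Survivors: alloy U, alloy W, alloy P.
In SI units:
  alloy U: σ_y = 322.7 MPa, ρ = 1855 kg/m³
  alloy W: σ_y = 602.0 MPa, ρ = 19300 kg/m³
  alloy P: σ_y = 531.0 MPa, ρ = 3200 kg/m³
  alloy U: M = 25.4×10⁻³
  alloy P: M = 20.5×10⁻³
  alloy W: M = 3.69×10⁻³
Alloy U has the largest M.

alloy U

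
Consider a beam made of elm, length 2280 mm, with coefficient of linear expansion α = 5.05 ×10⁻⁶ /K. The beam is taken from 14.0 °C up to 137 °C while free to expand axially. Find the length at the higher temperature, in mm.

2281.4 mm

ΔT = 137 − 14.0 = 123.0 K.
ΔL = α·L₀·ΔT = 5.05×10⁻⁶ × 2280 mm × 123.0 K = 1.42 mm.
L = L₀ + ΔL = 2280 + 1.42 = 2281.4 mm.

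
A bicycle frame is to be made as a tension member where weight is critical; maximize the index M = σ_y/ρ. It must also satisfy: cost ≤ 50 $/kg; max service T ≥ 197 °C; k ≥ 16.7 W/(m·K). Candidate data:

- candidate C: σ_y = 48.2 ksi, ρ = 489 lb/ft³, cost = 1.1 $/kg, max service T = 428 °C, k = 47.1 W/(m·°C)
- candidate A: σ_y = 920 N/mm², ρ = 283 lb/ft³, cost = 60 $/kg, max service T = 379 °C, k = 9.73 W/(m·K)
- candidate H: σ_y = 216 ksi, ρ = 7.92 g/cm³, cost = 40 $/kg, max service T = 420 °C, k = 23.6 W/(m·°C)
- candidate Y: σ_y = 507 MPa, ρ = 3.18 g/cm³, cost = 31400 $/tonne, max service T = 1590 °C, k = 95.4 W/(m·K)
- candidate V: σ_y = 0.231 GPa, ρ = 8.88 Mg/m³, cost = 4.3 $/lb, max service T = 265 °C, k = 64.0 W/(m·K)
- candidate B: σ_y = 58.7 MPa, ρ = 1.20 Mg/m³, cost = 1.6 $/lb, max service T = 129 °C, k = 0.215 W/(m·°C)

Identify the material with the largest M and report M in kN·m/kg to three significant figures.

candidate H, M = 188 kN·m/kg

Screen on constraints: cost ≤ 50 $/kg; max service T ≥ 197 °C; k ≥ 16.7 W/(m·K). Survivors: candidate C, candidate H, candidate Y, candidate V.
Normalizing units and computing the index:
  candidate C: σ_y = 332.3 MPa, ρ = 7833 kg/m³
  candidate H: σ_y = 1489 MPa, ρ = 7920 kg/m³
  candidate Y: σ_y = 507.0 MPa, ρ = 3180 kg/m³
  candidate V: σ_y = 231.0 MPa, ρ = 8880 kg/m³
  candidate H: M = 188 kN·m/kg
  candidate Y: M = 159 kN·m/kg
  candidate C: M = 42.4 kN·m/kg
  candidate V: M = 26.0 kN·m/kg
Candidate H has the largest M.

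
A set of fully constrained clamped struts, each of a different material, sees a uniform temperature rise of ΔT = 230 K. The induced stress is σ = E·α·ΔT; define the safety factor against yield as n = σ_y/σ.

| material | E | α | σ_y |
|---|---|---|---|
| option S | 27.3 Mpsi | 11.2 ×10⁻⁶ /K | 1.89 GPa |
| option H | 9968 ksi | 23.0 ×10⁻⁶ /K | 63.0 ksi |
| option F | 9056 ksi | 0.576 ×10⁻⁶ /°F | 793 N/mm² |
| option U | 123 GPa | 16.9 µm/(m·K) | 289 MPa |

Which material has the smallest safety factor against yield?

option U

Converting E to GPa, α to ×10⁻⁶/K, σ_y to MPa, then σ and n for each:
  option S: E = 188.2, α = 11.2, σ_y = 1890 → σ = 485 MPa, n = 3.90
  option H: E = 68.73, α = 23.0, σ_y = 434.4 → σ = 364 MPa, n = 1.19
  option F: E = 62.44, α = 1.04, σ_y = 793.0 → σ = 14.9 MPa, n = 53.3
  option U: E = 123.0, α = 16.9, σ_y = 289.0 → σ = 478 MPa, n = 0.604
Smallest n: option U with n = 0.604.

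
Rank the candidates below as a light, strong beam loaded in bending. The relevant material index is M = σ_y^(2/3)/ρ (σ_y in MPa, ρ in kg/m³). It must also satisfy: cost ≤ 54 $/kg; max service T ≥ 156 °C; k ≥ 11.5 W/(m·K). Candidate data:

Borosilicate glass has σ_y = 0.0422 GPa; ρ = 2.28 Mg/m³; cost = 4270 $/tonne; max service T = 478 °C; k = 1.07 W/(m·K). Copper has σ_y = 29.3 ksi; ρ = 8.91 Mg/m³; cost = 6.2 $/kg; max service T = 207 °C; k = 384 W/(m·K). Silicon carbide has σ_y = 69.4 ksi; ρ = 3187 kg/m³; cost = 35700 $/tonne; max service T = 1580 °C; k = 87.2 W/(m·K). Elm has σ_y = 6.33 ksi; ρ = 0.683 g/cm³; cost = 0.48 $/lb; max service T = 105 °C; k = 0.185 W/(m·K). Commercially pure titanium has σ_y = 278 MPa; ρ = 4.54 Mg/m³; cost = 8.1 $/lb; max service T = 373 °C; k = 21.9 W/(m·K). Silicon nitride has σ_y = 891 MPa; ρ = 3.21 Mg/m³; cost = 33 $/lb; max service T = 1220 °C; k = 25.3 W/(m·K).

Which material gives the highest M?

Screen on constraints: cost ≤ 54 $/kg; max service T ≥ 156 °C; k ≥ 11.5 W/(m·K). Survivors: copper, silicon carbide, commercially pure titanium.
Putting every candidate on a common basis:
  copper: σ_y = 202.0 MPa, ρ = 8910 kg/m³
  silicon carbide: σ_y = 478.5 MPa, ρ = 3187 kg/m³
  commercially pure titanium: σ_y = 278.0 MPa, ρ = 4540 kg/m³
  silicon carbide: M = 19.2×10⁻³
  commercially pure titanium: M = 9.38×10⁻³
  copper: M = 3.86×10⁻³
Silicon carbide ranks first.

silicon carbide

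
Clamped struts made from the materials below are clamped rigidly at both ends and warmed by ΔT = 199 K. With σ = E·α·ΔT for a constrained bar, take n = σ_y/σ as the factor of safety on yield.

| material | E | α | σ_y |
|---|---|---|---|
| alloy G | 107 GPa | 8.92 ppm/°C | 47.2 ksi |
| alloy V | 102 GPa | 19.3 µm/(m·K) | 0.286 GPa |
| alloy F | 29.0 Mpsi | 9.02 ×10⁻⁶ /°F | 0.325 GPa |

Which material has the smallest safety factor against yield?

alloy F

With everything in SI (GPa, ×10⁻⁶/K, MPa):
  alloy G: E = 107.0, α = 8.92, σ_y = 325.4 → σ = 190 MPa, n = 1.71
  alloy V: E = 102.0, α = 19.3, σ_y = 286.0 → σ = 392 MPa, n = 0.730
  alloy F: E = 199.9, α = 16.2, σ_y = 325.0 → σ = 646 MPa, n = 0.503
The minimum is alloy F at n = 0.503.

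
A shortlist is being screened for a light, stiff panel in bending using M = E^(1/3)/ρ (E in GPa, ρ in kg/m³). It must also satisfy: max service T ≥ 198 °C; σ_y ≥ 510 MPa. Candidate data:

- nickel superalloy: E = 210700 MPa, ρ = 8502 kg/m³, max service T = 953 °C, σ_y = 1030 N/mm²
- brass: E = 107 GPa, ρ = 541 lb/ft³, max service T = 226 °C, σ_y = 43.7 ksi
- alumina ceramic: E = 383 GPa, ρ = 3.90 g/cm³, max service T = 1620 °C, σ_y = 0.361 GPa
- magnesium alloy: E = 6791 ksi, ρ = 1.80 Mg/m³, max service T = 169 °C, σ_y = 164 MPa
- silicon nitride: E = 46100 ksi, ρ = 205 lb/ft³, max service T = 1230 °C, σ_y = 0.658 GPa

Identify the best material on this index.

silicon nitride

Screen on constraints: max service T ≥ 198 °C; σ_y ≥ 510 MPa. Survivors: nickel superalloy, silicon nitride.
Convert each candidate to consistent units, then evaluate M:
  nickel superalloy: E = 210.7 GPa, ρ = 8502 kg/m³
  silicon nitride: E = 317.8 GPa, ρ = 3284 kg/m³
  silicon nitride: M = 2.08×10⁻³
  nickel superalloy: M = 0.700×10⁻³
The maximum is for silicon nitride.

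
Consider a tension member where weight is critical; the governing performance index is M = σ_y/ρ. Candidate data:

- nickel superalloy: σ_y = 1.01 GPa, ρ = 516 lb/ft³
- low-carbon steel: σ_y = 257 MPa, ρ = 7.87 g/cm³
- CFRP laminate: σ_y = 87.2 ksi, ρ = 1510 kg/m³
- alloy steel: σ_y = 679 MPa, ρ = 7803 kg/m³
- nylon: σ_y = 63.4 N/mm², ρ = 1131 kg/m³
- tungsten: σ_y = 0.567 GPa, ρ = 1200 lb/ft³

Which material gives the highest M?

Convert each candidate to consistent units, then evaluate M:
  nickel superalloy: σ_y = 1010 MPa, ρ = 8266 kg/m³
  low-carbon steel: σ_y = 257.0 MPa, ρ = 7870 kg/m³
  CFRP laminate: σ_y = 601.2 MPa, ρ = 1510 kg/m³
  alloy steel: σ_y = 679.0 MPa, ρ = 7803 kg/m³
  nylon: σ_y = 63.40 MPa, ρ = 1131 kg/m³
  tungsten: σ_y = 567.0 MPa, ρ = 19220 kg/m³
  CFRP laminate: M = 398 kN·m/kg
  nickel superalloy: M = 122 kN·m/kg
  alloy steel: M = 87.0 kN·m/kg
  nylon: M = 56.1 kN·m/kg
  low-carbon steel: M = 32.7 kN·m/kg
  tungsten: M = 29.5 kN·m/kg
The maximum is for CFRP laminate.

CFRP laminate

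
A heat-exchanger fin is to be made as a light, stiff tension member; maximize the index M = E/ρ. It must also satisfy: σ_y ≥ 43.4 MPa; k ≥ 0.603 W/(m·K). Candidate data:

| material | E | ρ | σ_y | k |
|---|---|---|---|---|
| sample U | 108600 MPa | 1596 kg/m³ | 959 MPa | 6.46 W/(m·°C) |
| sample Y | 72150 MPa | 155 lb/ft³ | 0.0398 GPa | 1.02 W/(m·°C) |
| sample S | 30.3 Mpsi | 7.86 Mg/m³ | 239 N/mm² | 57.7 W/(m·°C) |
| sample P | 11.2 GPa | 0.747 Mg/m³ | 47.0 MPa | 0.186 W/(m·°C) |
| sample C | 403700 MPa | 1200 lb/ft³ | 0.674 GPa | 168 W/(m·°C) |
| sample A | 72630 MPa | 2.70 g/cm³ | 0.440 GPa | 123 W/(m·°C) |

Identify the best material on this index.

Screen on constraints: σ_y ≥ 43.4 MPa; k ≥ 0.603 W/(m·K). Survivors: sample U, sample S, sample C, sample A.
After converting to SI:
  sample U: E = 108.6 GPa, ρ = 1596 kg/m³
  sample S: E = 208.9 GPa, ρ = 7860 kg/m³
  sample C: E = 403.7 GPa, ρ = 19220 kg/m³
  sample A: E = 72.63 GPa, ρ = 2700 kg/m³
  sample U: M = 68.0 MN·m/kg
  sample A: M = 26.9 MN·m/kg
  sample S: M = 26.6 MN·m/kg
  sample C: M = 21.0 MN·m/kg
The maximum is for sample U.

sample U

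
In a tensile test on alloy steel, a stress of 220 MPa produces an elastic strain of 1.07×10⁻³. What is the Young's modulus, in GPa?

E = σ/ε = 220 MPa / 1.07×10⁻³ = 205600 MPa = 206 GPa.

206 GPa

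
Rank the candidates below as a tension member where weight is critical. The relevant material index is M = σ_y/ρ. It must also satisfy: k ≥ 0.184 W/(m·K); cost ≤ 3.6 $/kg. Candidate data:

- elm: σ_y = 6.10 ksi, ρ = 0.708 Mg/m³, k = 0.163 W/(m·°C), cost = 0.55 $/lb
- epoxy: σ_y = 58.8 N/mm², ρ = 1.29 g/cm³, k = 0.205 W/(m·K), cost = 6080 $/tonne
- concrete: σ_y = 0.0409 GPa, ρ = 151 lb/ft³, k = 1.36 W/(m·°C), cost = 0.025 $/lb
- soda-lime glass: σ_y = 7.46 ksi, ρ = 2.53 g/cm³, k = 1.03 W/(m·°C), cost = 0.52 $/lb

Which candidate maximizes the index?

soda-lime glass

Screen on constraints: k ≥ 0.184 W/(m·K); cost ≤ 3.6 $/kg. Survivors: concrete, soda-lime glass.
Normalizing units and computing the index:
  concrete: σ_y = 40.90 MPa, ρ = 2419 kg/m³
  soda-lime glass: σ_y = 51.43 MPa, ρ = 2530 kg/m³
  soda-lime glass: M = 20.3 kN·m/kg
  concrete: M = 16.9 kN·m/kg
The maximum is for soda-lime glass.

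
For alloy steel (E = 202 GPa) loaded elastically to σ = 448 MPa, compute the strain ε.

2.22×10⁻³

ε = σ/E = 448 / 202000 = 2.22×10⁻³.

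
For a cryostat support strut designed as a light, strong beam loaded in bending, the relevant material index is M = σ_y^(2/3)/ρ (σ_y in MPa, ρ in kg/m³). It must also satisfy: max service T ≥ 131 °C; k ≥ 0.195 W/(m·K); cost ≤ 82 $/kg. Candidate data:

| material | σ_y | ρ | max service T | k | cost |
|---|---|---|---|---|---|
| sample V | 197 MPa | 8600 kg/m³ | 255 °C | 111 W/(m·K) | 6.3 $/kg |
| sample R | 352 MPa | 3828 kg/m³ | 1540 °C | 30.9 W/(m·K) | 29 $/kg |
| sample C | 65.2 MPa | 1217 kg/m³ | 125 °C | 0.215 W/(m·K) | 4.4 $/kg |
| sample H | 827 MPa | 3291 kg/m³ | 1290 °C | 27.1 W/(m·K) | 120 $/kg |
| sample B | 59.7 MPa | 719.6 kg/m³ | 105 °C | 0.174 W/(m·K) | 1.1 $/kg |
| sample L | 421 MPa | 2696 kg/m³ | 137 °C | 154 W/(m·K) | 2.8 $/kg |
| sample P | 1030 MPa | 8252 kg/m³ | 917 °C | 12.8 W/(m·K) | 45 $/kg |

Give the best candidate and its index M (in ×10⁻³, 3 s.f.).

Screen on constraints: max service T ≥ 131 °C; k ≥ 0.195 W/(m·K); cost ≤ 82 $/kg. Survivors: sample V, sample R, sample L, sample P.
Computing M directly (units already consistent):
  sample L: M = 20.8×10⁻³
  sample R: M = 13.0×10⁻³
  sample P: M = 12.4×10⁻³
  sample V: M = 3.94×10⁻³
The maximum is for sample L.

sample L, M = 20.8×10⁻³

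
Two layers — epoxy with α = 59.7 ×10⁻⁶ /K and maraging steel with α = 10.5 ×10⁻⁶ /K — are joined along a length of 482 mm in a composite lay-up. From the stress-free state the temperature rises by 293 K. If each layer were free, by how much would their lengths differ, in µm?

Δα = |59.7 − 10.5|×10⁻⁶/K = 49.2×10⁻⁶/K.
ΔL_mismatch = Δα·L·ΔT = 49.2×10⁻⁶ × 482.0 mm × 293.0 K = 6950 µm.

6950 µm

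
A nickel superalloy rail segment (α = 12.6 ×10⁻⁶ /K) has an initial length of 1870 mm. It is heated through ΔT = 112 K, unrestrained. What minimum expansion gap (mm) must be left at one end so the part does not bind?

ΔL = α·L₀·ΔT = 12.6×10⁻⁶ × 1870 mm × 112.0 K = 2.64 mm.

2.64 mm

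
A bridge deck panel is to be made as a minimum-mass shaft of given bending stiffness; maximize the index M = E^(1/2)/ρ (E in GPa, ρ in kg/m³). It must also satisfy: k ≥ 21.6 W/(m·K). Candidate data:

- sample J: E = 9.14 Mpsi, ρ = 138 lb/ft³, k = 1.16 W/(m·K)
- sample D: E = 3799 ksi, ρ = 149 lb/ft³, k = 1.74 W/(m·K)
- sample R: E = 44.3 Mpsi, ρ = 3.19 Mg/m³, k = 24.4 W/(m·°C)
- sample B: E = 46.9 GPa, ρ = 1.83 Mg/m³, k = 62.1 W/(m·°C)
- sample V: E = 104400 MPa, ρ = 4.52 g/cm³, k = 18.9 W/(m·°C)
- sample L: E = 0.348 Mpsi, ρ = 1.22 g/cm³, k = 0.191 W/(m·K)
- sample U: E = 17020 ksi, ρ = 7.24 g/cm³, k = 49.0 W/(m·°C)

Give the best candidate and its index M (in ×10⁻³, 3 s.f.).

Screen on constraints: k ≥ 21.6 W/(m·K). Survivors: sample R, sample B, sample U.
Normalizing units and computing the index:
  sample R: E = 305.4 GPa, ρ = 3190 kg/m³
  sample B: E = 46.90 GPa, ρ = 1830 kg/m³
  sample U: E = 117.3 GPa, ρ = 7240 kg/m³
  sample R: M = 5.48×10⁻³
  sample B: M = 3.74×10⁻³
  sample U: M = 1.50×10⁻³
Sample R ranks first.

sample R, M = 5.48×10⁻³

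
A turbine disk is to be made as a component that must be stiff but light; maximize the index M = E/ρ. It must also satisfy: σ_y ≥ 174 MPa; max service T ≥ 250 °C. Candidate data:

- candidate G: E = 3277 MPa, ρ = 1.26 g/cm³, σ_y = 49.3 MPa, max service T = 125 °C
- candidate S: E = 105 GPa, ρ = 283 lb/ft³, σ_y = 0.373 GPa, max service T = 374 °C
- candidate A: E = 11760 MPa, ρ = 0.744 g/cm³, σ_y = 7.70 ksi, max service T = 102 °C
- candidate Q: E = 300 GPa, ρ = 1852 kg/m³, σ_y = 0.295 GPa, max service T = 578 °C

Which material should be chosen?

candidate Q

Screen on constraints: σ_y ≥ 174 MPa; max service T ≥ 250 °C. Survivors: candidate S, candidate Q.
After converting to SI:
  candidate S: E = 105.0 GPa, ρ = 4533 kg/m³
  candidate Q: E = 300.0 GPa, ρ = 1852 kg/m³
  candidate Q: M = 162 MN·m/kg
  candidate S: M = 23.2 MN·m/kg
Candidate Q has the largest M.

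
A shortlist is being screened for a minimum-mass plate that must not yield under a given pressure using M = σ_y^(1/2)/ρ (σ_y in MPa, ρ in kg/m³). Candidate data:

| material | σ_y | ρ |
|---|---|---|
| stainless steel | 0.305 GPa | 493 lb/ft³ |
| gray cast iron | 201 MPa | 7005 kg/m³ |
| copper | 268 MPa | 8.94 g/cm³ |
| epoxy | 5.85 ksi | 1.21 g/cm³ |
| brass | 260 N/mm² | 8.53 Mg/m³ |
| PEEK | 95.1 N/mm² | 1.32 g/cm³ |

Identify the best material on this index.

Normalizing units and computing the index:
  stainless steel: σ_y = 305.0 MPa, ρ = 7897 kg/m³
  gray cast iron: σ_y = 201.0 MPa, ρ = 7005 kg/m³
  copper: σ_y = 268.0 MPa, ρ = 8940 kg/m³
  epoxy: σ_y = 40.33 MPa, ρ = 1210 kg/m³
  brass: σ_y = 260.0 MPa, ρ = 8530 kg/m³
  PEEK: σ_y = 95.10 MPa, ρ = 1320 kg/m³
  PEEK: M = 7.39×10⁻³
  epoxy: M = 5.25×10⁻³
  stainless steel: M = 2.21×10⁻³
  gray cast iron: M = 2.02×10⁻³
  brass: M = 1.89×10⁻³
  copper: M = 1.83×10⁻³
The maximum is for PEEK.

PEEK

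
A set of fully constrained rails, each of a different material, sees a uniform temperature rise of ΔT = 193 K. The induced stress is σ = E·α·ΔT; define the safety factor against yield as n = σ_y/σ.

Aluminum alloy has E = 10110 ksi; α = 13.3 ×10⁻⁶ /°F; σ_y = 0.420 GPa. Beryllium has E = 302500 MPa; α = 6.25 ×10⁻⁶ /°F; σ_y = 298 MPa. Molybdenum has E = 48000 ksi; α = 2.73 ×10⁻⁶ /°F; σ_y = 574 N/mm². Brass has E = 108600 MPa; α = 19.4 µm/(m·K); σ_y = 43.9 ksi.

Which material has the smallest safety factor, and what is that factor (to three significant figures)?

beryllium, n = 0.454

In consistent units (E in GPa, α in ×10⁻⁶/K, σ_y in MPa):
  aluminum alloy: E = 69.71, α = 23.9, σ_y = 420.0 → σ = 322 MPa, n = 1.30
  beryllium: E = 302.5, α = 11.2, σ_y = 298.0 → σ = 657 MPa, n = 0.454
  molybdenum: E = 330.9, α = 4.91, σ_y = 574.0 → σ = 314 MPa, n = 1.83
  brass: E = 108.6, α = 19.4, σ_y = 302.7 → σ = 407 MPa, n = 0.744
Smallest n: beryllium with n = 0.454.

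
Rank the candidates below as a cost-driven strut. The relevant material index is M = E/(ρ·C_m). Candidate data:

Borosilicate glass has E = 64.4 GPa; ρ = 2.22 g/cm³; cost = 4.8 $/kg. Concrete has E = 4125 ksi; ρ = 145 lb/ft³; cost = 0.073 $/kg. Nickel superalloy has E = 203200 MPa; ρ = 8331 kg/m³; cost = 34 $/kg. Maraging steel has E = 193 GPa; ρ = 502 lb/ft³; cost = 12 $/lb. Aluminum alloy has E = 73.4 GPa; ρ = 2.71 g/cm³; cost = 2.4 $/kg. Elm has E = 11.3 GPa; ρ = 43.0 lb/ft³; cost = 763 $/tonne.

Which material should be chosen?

After converting to SI:
  borosilicate glass: E = 64.40 GPa, ρ = 2220 kg/m³, cost = 4.800 $/kg
  concrete: E = 28.44 GPa, ρ = 2323 kg/m³, cost = 0.07300 $/kg
  nickel superalloy: E = 203.2 GPa, ρ = 8331 kg/m³, cost = 34.00 $/kg
  maraging steel: E = 193.0 GPa, ρ = 8041 kg/m³, cost = 26.46 $/kg
  aluminum alloy: E = 73.40 GPa, ρ = 2710 kg/m³, cost = 2.400 $/kg
  elm: E = 11.30 GPa, ρ = 688.8 kg/m³, cost = 0.7630 $/kg
  concrete: M = 168 MN·m per $
  elm: M = 21.5 MN·m per $
  aluminum alloy: M = 11.3 MN·m per $
  borosilicate glass: M = 6.04 MN·m per $
  maraging steel: M = 0.907 MN·m per $
  nickel superalloy: M = 0.717 MN·m per $
Concrete has the largest M.

concrete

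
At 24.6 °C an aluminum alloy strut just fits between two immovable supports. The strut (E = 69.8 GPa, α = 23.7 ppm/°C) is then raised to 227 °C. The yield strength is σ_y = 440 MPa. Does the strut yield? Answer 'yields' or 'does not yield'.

ΔT = 202.4 K. Constrained thermal stress σ = E·α·ΔT = 69.80×10³ MPa × 23.7×10⁻⁶ × 202.4 = 335 MPa (compressive).
Compare to σ_y = 440 MPa: σ < σ_y, so it does not yield.

does not yield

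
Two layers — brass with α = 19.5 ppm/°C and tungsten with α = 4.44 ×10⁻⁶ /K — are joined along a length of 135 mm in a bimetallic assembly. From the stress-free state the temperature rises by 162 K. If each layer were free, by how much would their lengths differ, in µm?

329 µm

Δα = |19.5 − 4.44|×10⁻⁶/K = 15.1×10⁻⁶/K.
ΔL_mismatch = Δα·L·ΔT = 15.1×10⁻⁶ × 135.0 mm × 162.0 K = 329 µm.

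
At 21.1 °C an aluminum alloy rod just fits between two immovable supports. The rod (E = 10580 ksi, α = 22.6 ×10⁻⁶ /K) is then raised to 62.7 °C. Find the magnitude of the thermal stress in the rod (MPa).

68.6 MPa

E = 10580 ksi = 72.95 GPa.
ΔT = 41.60 K. Constrained thermal stress σ = E·α·ΔT = 72.95×10³ MPa × 22.6×10⁻⁶ × 41.60 = 68.6 MPa (compressive).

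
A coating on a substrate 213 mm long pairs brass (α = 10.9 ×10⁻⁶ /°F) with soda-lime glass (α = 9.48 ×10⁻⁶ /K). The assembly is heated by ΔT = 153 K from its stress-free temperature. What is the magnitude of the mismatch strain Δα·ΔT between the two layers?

brass: α = 10.9×10⁻⁶/°F × 9/5 = 19.6×10⁻⁶/K.
Δα = |19.6 − 9.48|×10⁻⁶/K = 10.1×10⁻⁶/K.
Mismatch strain = Δα·ΔT = 10.1×10⁻⁶ × 153.0 = 1.55×10⁻³.

1.55×10⁻³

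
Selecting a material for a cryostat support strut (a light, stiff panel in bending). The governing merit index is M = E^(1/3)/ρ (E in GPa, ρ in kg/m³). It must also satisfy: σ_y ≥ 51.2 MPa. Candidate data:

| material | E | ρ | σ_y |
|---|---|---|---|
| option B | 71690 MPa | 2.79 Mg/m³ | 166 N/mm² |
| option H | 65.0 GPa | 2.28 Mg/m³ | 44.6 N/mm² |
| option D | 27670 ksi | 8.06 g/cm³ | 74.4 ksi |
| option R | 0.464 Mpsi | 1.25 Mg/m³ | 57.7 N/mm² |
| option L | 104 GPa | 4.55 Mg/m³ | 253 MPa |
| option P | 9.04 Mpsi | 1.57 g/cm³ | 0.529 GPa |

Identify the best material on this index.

Screen on constraints: σ_y ≥ 51.2 MPa. Survivors: option B, option D, option R, option L, option P.
Putting every candidate on a common basis:
  option B: E = 71.69 GPa, ρ = 2790 kg/m³
  option D: E = 190.8 GPa, ρ = 8060 kg/m³
  option R: E = 3.199 GPa, ρ = 1250 kg/m³
  option L: E = 104.0 GPa, ρ = 4550 kg/m³
  option P: E = 62.33 GPa, ρ = 1570 kg/m³
  option P: M = 2.53×10⁻³
  option B: M = 1.49×10⁻³
  option R: M = 1.18×10⁻³
  option L: M = 1.03×10⁻³
  option D: M = 0.714×10⁻³
Option P has the largest M.

option P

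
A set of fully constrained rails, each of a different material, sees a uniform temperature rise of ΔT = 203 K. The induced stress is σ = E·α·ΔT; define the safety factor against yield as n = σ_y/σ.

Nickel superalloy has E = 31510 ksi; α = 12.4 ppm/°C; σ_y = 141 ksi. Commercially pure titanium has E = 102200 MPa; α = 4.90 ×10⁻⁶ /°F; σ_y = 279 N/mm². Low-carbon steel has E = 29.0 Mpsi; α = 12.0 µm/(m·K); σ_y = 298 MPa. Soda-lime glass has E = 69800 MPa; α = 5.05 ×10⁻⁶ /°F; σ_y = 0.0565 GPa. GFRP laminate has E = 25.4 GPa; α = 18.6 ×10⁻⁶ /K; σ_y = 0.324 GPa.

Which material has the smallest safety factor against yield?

soda-lime glass

With everything in SI (GPa, ×10⁻⁶/K, MPa):
  nickel superalloy: E = 217.3, α = 12.4, σ_y = 972.2 → σ = 547 MPa, n = 1.78
  commercially pure titanium: E = 102.2, α = 8.82, σ_y = 279.0 → σ = 183 MPa, n = 1.52
  low-carbon steel: E = 199.9, α = 12.0, σ_y = 298.0 → σ = 487 MPa, n = 0.612
  soda-lime glass: E = 69.80, α = 9.09, σ_y = 56.50 → σ = 129 MPa, n = 0.439
  GFRP laminate: E = 25.40, α = 18.6, σ_y = 324.0 → σ = 95.9 MPa, n = 3.38
Soda-lime glass has the lowest safety factor, n = 0.439.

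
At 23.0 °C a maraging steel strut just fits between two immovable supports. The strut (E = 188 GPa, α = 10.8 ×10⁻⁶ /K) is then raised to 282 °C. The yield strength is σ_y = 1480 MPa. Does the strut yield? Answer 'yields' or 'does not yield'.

ΔT = 259.0 K. Constrained thermal stress σ = E·α·ΔT = 188.0×10³ MPa × 10.8×10⁻⁶ × 259.0 = 526 MPa (compressive).
Compare to σ_y = 1480 MPa: σ < σ_y, so it does not yield.

does not yield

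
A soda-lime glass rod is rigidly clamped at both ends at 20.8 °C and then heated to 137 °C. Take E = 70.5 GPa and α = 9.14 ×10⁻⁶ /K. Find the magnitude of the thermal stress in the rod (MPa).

74.9 MPa

ΔT = 116.2 K. Constrained thermal stress σ = E·α·ΔT = 70.50×10³ MPa × 9.14×10⁻⁶ × 116.2 = 74.9 MPa (compressive).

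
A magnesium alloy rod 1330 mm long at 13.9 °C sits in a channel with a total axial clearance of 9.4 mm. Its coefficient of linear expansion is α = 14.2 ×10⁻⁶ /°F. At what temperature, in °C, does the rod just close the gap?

290 °C

α = 14.2×10⁻⁶/°F × 9/5 = 25.6×10⁻⁶/K.
α·L₀·ΔT = 9.4 mm ⇒ ΔT = 9.4 / (25.6×10⁻⁶ × 1330.0) = 276.5 K.
T = 13.9 + 276.5 = 290.4 °C.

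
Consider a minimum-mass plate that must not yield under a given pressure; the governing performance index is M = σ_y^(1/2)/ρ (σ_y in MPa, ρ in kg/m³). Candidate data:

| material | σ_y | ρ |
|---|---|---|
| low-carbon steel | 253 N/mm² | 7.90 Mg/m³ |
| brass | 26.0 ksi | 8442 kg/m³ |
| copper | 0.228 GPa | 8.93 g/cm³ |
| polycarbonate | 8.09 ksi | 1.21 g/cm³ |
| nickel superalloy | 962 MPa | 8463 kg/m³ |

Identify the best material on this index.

polycarbonate

In SI units:
  low-carbon steel: σ_y = 253.0 MPa, ρ = 7900 kg/m³
  brass: σ_y = 179.3 MPa, ρ = 8442 kg/m³
  copper: σ_y = 228.0 MPa, ρ = 8930 kg/m³
  polycarbonate: σ_y = 55.78 MPa, ρ = 1210 kg/m³
  nickel superalloy: σ_y = 962.0 MPa, ρ = 8463 kg/m³
  polycarbonate: M = 6.17×10⁻³
  nickel superalloy: M = 3.66×10⁻³
  low-carbon steel: M = 2.01×10⁻³
  copper: M = 1.69×10⁻³
  brass: M = 1.59×10⁻³
Polycarbonate ranks first.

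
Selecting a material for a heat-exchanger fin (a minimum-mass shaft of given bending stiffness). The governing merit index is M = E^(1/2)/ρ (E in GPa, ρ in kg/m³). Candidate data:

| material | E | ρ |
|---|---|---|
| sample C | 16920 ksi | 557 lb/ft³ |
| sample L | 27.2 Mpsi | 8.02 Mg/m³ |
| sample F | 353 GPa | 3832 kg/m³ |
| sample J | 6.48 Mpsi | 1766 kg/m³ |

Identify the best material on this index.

sample F

After converting to SI:
  sample C: E = 116.7 GPa, ρ = 8922 kg/m³
  sample L: E = 187.5 GPa, ρ = 8020 kg/m³
  sample F: E = 353.0 GPa, ρ = 3832 kg/m³
  sample J: E = 44.68 GPa, ρ = 1766 kg/m³
  sample F: M = 4.90×10⁻³
  sample J: M = 3.78×10⁻³
  sample L: M = 1.71×10⁻³
  sample C: M = 1.21×10⁻³
Sample F ranks first.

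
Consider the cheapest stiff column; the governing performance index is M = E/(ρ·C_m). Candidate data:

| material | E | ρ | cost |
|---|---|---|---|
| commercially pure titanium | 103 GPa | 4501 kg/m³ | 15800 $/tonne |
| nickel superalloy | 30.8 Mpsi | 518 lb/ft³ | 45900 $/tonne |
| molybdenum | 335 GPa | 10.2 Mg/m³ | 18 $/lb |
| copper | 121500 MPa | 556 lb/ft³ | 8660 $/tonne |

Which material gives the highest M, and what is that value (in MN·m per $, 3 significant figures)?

copper, M = 1.58 MN·m per $

Putting every candidate on a common basis:
  commercially pure titanium: E = 103.0 GPa, ρ = 4501 kg/m³, cost = 15.80 $/kg
  nickel superalloy: E = 212.4 GPa, ρ = 8298 kg/m³, cost = 45.90 $/kg
  molybdenum: E = 335.0 GPa, ρ = 10200 kg/m³, cost = 39.68 $/kg
  copper: E = 121.5 GPa, ρ = 8906 kg/m³, cost = 8.660 $/kg
  copper: M = 1.58 MN·m per $
  commercially pure titanium: M = 1.45 MN·m per $
  molybdenum: M = 0.828 MN·m per $
  nickel superalloy: M = 0.558 MN·m per $
Highest index: copper.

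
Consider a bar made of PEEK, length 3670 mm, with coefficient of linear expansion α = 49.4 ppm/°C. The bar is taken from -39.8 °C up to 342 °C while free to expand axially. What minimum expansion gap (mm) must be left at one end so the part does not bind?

ΔT = 342 − (-39.8) = 381.8 K.
ΔL = α·L₀·ΔT = 49.4×10⁻⁶ × 3670 mm × 381.8 K = 69.2 mm.

69.2 mm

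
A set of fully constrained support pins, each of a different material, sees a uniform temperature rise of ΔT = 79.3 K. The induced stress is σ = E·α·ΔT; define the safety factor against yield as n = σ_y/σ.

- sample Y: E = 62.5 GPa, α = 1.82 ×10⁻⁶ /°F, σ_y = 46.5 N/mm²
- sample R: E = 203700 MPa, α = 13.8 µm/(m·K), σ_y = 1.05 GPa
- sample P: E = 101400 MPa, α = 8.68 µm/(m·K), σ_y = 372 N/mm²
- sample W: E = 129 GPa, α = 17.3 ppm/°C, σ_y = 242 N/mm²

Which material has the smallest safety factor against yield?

sample W

Per material, after unit conversion:
  sample Y: E = 62.50, α = 3.28, σ_y = 46.50 → σ = 16.2 MPa, n = 2.86
  sample R: E = 203.7, α = 13.8, σ_y = 1050 → σ = 223 MPa, n = 4.71
  sample P: E = 101.4, α = 8.68, σ_y = 372.0 → σ = 69.8 MPa, n = 5.33
  sample W: E = 129.0, α = 17.3, σ_y = 242.0 → σ = 177 MPa, n = 1.37
Smallest n: sample W with n = 1.37.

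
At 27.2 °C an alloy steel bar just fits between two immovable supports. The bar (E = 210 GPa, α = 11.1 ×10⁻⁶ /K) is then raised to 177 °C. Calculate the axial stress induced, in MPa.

ΔT = 149.8 K. Constrained thermal stress σ = E·α·ΔT = 210.0×10³ MPa × 11.1×10⁻⁶ × 149.8 = 349 MPa (compressive).

349 MPa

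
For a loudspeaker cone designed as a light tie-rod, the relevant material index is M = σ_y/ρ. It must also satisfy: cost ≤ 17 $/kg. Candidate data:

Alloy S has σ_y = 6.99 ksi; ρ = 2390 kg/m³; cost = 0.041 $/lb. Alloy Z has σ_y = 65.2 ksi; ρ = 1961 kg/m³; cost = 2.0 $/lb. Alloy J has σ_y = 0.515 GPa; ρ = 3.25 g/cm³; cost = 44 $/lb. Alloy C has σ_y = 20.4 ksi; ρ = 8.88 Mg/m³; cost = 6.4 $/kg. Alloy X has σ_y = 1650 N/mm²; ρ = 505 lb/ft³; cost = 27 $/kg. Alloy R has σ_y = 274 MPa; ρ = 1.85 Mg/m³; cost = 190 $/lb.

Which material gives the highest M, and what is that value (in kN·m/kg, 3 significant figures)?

alloy Z, M = 229 kN·m/kg

Screen on constraints: cost ≤ 17 $/kg. Survivors: alloy S, alloy Z, alloy C.
Putting every candidate on a common basis:
  alloy S: σ_y = 48.19 MPa, ρ = 2390 kg/m³
  alloy Z: σ_y = 449.5 MPa, ρ = 1961 kg/m³
  alloy C: σ_y = 140.7 MPa, ρ = 8880 kg/m³
  alloy Z: M = 229 kN·m/kg
  alloy S: M = 20.2 kN·m/kg
  alloy C: M = 15.8 kN·m/kg
Alloy Z ranks first.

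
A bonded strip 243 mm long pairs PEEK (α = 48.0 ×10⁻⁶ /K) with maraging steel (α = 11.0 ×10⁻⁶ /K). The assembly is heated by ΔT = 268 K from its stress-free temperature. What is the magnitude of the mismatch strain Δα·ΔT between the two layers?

Δα = |48.0 − 11.0|×10⁻⁶/K = 37.0×10⁻⁶/K.
Mismatch strain = Δα·ΔT = 37.0×10⁻⁶ × 268.0 = 9.92×10⁻³.

9.92×10⁻³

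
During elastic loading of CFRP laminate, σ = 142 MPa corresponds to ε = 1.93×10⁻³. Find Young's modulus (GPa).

E = σ/ε = 142 MPa / 1.93×10⁻³ = 73580 MPa = 73.6 GPa.

73.6 GPa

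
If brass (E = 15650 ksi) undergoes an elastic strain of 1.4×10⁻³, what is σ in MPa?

E = 15650 ksi = 107.9 GPa.
σ = E·ε = 107900 MPa × 1.4×10⁻³ = 151 MPa.

151 MPa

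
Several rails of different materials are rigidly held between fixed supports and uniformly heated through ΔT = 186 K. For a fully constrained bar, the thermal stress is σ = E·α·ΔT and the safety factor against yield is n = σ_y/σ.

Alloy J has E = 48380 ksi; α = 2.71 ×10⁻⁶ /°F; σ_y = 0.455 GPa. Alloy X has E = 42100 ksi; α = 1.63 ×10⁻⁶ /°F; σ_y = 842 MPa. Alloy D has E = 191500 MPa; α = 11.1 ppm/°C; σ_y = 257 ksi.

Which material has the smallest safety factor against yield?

alloy J

Per material, after unit conversion:
  alloy J: E = 333.6, α = 4.88, σ_y = 455.0 → σ = 303 MPa, n = 1.50
  alloy X: E = 290.3, α = 2.93, σ_y = 842.0 → σ = 158 MPa, n = 5.32
  alloy D: E = 191.5, α = 11.1, σ_y = 1772 → σ = 395 MPa, n = 4.48
The minimum is alloy J at n = 1.50.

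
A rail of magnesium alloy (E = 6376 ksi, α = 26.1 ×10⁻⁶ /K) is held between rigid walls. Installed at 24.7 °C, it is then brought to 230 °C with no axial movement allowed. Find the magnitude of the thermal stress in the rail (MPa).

E = 6376 ksi = 43.96 GPa.
ΔT = 205.3 K. Constrained thermal stress σ = E·α·ΔT = 43.96×10³ MPa × 26.1×10⁻⁶ × 205.3 = 236 MPa (compressive).

236 MPa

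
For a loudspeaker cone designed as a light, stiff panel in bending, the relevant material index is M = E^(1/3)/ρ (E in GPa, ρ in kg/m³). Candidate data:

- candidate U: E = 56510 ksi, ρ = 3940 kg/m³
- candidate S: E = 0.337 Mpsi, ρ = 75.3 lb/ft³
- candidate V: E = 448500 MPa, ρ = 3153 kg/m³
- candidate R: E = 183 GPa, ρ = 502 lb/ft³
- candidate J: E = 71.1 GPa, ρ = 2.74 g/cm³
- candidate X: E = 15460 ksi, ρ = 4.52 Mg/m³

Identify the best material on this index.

candidate V

Convert each candidate to consistent units, then evaluate M:
  candidate U: E = 389.6 GPa, ρ = 3940 kg/m³
  candidate S: E = 2.324 GPa, ρ = 1206 kg/m³
  candidate V: E = 448.5 GPa, ρ = 3153 kg/m³
  candidate R: E = 183.0 GPa, ρ = 8041 kg/m³
  candidate J: E = 71.10 GPa, ρ = 2740 kg/m³
  candidate X: E = 106.6 GPa, ρ = 4520 kg/m³
  candidate V: M = 2.43×10⁻³
  candidate U: M = 1.85×10⁻³
  candidate J: M = 1.51×10⁻³
  candidate S: M = 1.10×10⁻³
  candidate X: M = 1.05×10⁻³
  candidate R: M = 0.706×10⁻³
The maximum is for candidate V.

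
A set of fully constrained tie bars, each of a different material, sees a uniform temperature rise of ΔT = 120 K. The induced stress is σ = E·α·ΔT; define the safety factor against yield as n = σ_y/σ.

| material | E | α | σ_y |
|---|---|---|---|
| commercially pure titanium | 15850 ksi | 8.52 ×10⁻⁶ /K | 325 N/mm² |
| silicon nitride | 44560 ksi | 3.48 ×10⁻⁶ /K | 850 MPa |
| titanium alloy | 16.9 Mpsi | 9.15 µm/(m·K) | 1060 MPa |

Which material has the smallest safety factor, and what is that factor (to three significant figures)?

With everything in SI (GPa, ×10⁻⁶/K, MPa):
  commercially pure titanium: E = 109.3, α = 8.52, σ_y = 325.0 → σ = 112 MPa, n = 2.91
  silicon nitride: E = 307.2, α = 3.48, σ_y = 850.0 → σ = 128 MPa, n = 6.63
  titanium alloy: E = 116.5, α = 9.15, σ_y = 1060 → σ = 128 MPa, n = 8.29
Smallest n: commercially pure titanium with n = 2.91.

commercially pure titanium, n = 2.91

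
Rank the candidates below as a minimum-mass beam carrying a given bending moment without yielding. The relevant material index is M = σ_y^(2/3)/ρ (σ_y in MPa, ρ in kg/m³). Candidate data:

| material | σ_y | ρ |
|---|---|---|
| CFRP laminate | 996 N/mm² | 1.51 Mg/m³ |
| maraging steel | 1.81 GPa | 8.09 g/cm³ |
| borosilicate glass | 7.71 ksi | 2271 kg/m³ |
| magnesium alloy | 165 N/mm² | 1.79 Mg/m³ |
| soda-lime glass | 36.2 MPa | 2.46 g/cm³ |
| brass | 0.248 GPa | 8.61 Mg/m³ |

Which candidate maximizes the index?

After converting to SI:
  CFRP laminate: σ_y = 996.0 MPa, ρ = 1510 kg/m³
  maraging steel: σ_y = 1810 MPa, ρ = 8090 kg/m³
  borosilicate glass: σ_y = 53.16 MPa, ρ = 2271 kg/m³
  magnesium alloy: σ_y = 165.0 MPa, ρ = 1790 kg/m³
  soda-lime glass: σ_y = 36.20 MPa, ρ = 2460 kg/m³
  brass: σ_y = 248.0 MPa, ρ = 8610 kg/m³
  CFRP laminate: M = 66.0×10⁻³
  maraging steel: M = 18.4×10⁻³
  magnesium alloy: M = 16.8×10⁻³
  borosilicate glass: M = 6.23×10⁻³
  brass: M = 4.58×10⁻³
  soda-lime glass: M = 4.45×10⁻³
The maximum is for CFRP laminate.

CFRP laminate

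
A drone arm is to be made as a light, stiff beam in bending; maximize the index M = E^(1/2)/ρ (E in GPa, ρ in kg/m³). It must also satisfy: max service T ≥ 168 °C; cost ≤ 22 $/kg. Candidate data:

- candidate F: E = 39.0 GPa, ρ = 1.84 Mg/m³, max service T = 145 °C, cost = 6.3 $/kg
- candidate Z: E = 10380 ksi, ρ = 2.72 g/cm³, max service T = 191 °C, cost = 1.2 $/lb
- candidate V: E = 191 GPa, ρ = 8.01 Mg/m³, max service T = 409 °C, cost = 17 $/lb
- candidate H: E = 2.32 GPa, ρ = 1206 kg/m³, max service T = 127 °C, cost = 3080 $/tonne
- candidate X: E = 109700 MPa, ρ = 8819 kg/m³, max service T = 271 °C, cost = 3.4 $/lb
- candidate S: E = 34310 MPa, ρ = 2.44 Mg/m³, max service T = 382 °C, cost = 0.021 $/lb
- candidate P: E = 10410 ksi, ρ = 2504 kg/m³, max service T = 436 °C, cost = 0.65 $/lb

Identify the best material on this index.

candidate P

Screen on constraints: max service T ≥ 168 °C; cost ≤ 22 $/kg. Survivors: candidate Z, candidate X, candidate S, candidate P.
In SI units:
  candidate Z: E = 71.57 GPa, ρ = 2720 kg/m³
  candidate X: E = 109.7 GPa, ρ = 8819 kg/m³
  candidate S: E = 34.31 GPa, ρ = 2440 kg/m³
  candidate P: E = 71.77 GPa, ρ = 2504 kg/m³
  candidate P: M = 3.38×10⁻³
  candidate Z: M = 3.11×10⁻³
  candidate S: M = 2.40×10⁻³
  candidate X: M = 1.19×10⁻³
The maximum is for candidate P.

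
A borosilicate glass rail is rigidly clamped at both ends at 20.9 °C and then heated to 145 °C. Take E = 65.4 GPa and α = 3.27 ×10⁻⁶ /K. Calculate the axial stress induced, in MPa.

ΔT = 124.1 K. Constrained thermal stress σ = E·α·ΔT = 65.40×10³ MPa × 3.27×10⁻⁶ × 124.1 = 26.5 MPa (compressive).

26.5 MPa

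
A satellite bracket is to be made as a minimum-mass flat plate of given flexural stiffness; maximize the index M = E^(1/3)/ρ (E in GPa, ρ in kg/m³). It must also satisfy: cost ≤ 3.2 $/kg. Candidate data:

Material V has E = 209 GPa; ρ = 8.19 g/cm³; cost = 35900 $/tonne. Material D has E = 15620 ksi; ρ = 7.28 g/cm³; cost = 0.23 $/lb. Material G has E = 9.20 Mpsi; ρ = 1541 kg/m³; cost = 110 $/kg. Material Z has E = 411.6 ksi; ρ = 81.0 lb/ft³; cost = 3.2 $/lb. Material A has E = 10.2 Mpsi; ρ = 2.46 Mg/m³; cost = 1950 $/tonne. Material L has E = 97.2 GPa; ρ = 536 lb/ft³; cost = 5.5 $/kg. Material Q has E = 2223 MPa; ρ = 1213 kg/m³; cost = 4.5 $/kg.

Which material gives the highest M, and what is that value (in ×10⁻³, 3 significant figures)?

material A, M = 1.68×10⁻³

Screen on constraints: cost ≤ 3.2 $/kg. Survivors: material D, material A.
After converting to SI:
  material D: E = 107.7 GPa, ρ = 7280 kg/m³
  material A: E = 70.33 GPa, ρ = 2460 kg/m³
  material A: M = 1.68×10⁻³
  material D: M = 0.654×10⁻³
Material A has the largest M.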